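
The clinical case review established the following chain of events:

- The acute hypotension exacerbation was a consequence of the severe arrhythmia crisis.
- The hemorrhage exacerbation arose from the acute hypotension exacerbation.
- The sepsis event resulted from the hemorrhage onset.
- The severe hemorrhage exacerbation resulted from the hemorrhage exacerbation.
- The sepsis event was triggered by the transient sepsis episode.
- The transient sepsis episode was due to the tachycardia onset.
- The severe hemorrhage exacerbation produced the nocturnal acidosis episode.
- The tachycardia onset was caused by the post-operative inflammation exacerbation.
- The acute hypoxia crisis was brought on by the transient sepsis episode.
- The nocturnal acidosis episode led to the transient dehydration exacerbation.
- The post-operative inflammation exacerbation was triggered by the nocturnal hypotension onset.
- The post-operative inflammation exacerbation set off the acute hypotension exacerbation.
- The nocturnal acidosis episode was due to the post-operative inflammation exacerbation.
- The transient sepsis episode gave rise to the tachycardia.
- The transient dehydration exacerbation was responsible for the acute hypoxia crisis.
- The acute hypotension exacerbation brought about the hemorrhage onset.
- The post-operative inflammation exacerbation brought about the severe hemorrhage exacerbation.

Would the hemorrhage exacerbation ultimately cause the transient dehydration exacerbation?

Yes

There is a causal chain: the hemorrhage exacerbation → the severe hemorrhage exacerbation → the nocturnal acidosis episode → the transient dehydration exacerbation.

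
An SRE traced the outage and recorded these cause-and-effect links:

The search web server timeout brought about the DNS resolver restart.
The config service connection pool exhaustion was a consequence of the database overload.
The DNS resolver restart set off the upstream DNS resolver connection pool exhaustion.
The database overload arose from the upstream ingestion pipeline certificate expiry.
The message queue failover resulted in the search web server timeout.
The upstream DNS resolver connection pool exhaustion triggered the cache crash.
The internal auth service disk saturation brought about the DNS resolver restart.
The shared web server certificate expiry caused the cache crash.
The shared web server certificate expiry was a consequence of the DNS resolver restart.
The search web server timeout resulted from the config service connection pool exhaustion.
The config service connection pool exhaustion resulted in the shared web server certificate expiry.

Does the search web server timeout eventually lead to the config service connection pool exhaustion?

No

The search web server timeout leads to the DNS resolver restart, the upstream DNS resolver connection pool exhaustion, the shared web server certificate expiry, the cache crash; the config service connection pool exhaustion is not among them.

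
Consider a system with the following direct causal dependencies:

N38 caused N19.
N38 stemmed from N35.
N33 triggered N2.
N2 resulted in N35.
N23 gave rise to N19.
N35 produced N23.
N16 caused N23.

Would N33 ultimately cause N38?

There is a causal chain: N33 → N2 → N35 → N38.

Yes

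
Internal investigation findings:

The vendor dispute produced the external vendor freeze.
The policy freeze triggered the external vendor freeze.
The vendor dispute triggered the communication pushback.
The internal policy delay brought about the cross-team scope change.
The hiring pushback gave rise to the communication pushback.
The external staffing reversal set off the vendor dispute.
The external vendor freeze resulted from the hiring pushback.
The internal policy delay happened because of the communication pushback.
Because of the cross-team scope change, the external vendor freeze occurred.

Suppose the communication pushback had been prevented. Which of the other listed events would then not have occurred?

Downstream of the communication pushback: the internal policy delay, the cross-team scope change, the external vendor freeze.
Of those, still caused via another path: the external vendor freeze.
The remainder have no surviving cause.

the cross-team scope change, the internal policy delay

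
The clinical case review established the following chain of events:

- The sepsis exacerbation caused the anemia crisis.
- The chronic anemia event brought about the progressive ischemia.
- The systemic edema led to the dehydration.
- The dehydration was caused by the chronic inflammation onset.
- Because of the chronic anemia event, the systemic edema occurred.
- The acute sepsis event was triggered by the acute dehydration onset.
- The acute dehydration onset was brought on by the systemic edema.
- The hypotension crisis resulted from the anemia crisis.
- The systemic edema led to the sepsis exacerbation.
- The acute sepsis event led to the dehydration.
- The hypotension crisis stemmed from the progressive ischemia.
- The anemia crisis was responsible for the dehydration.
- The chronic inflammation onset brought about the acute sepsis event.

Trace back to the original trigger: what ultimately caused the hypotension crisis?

the chronic anemia event

Tracing upstream from the hypotension crisis: the hypotension crisis ← the progressive ischemia ← the chronic anemia event.
The chronic anemia event has no stated cause, so it is the root.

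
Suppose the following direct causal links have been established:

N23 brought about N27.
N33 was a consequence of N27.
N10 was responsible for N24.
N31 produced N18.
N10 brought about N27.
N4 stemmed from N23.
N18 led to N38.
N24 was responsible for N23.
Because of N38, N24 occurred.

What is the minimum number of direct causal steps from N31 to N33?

Shortest chain: N31 → N18 → N38 → N24 → N23 → N27 → N33.

6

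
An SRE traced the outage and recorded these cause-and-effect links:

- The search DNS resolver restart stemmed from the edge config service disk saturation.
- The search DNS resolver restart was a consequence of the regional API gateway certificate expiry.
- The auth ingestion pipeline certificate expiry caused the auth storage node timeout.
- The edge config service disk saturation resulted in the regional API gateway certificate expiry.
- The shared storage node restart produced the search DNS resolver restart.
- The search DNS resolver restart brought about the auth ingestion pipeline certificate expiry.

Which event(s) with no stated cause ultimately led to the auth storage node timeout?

Tracing upstream from the auth storage node timeout: the auth storage node timeout ← the auth ingestion pipeline certificate expiry ← the search DNS resolver restart ← the edge config service disk saturation.
A separate upstream branch: the auth storage node timeout ← the auth ingestion pipeline certificate expiry ← the search DNS resolver restart ← the shared storage node restart.
Each of those chain origins has no stated cause.

the edge config service disk saturation, the shared storage node restart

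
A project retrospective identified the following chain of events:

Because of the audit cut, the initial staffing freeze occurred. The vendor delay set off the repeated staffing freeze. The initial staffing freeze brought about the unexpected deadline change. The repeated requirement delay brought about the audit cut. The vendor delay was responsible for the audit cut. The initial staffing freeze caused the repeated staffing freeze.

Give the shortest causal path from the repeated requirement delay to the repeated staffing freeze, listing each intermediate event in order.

the repeated requirement delay → the audit cut
the audit cut → the initial staffing freeze
the initial staffing freeze → the repeated staffing freeze
Length: 3 steps.

the repeated requirement delay → the audit cut → the initial staffing freeze → the repeated staffing freeze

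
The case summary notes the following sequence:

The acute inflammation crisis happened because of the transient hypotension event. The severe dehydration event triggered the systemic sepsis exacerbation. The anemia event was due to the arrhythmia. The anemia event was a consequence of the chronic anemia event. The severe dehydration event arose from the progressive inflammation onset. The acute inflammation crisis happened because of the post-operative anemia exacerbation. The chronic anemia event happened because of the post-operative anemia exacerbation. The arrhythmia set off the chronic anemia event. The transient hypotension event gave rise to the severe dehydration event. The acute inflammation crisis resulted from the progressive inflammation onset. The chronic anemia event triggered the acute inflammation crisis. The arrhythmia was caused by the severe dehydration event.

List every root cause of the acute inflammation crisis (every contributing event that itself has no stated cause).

Tracing upstream from the acute inflammation crisis: the acute inflammation crisis ← the progressive inflammation onset.
A separate upstream branch: the acute inflammation crisis ← the transient hypotension event.
A separate upstream branch: the acute inflammation crisis ← the post-operative anemia exacerbation.
Each of those chain origins has no stated cause.

the post-operative anemia exacerbation, the progressive inflammation onset, the transient hypotension event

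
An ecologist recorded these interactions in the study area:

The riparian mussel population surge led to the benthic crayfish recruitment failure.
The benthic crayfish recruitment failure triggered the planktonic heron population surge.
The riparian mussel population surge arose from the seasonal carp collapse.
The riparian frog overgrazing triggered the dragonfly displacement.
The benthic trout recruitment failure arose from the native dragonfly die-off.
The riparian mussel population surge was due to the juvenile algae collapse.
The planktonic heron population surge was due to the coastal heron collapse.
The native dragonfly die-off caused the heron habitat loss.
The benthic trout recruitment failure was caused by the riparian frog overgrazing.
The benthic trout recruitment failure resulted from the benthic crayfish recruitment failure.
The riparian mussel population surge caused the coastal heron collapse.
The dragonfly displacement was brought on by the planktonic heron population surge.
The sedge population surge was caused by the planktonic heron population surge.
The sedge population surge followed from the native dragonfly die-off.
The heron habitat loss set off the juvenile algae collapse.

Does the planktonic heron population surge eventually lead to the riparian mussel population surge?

The planktonic heron population surge leads to the dragonfly displacement, the sedge population surge; the riparian mussel population surge is not among them.

No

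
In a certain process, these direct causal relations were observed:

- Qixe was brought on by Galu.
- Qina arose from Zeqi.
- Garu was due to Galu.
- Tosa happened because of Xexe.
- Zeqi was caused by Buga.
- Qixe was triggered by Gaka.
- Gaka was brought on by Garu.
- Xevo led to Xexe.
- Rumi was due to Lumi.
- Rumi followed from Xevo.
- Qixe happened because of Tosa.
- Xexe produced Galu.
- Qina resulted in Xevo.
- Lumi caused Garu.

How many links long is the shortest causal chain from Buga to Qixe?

Shortest chain: Buga → Zeqi → Qina → Xevo → Xexe → Galu → Qixe.

6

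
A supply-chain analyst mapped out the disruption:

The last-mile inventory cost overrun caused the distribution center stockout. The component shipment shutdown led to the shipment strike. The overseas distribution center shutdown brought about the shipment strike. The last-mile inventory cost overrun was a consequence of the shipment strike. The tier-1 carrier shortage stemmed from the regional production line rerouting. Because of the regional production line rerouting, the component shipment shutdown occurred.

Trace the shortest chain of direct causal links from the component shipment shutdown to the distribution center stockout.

the component shipment shutdown → the shipment strike → the last-mile inventory cost overrun → the distribution center stockout

the component shipment shutdown → the shipment strike
the shipment strike → the last-mile inventory cost overrun
the last-mile inventory cost overrun → the distribution center stockout
Length: 3 steps.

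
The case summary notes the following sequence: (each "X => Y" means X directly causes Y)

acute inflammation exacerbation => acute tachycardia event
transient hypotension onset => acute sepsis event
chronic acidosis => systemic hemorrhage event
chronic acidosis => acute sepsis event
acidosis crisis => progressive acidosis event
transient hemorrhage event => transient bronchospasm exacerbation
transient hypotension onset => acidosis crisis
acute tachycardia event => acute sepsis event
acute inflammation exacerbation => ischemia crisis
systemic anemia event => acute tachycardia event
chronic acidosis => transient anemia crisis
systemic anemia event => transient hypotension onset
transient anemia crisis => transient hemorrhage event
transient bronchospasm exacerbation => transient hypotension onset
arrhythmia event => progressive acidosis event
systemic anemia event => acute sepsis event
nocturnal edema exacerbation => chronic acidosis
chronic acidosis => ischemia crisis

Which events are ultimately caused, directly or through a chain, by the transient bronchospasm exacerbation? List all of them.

Direct effects: the transient hypotension onset.
2 steps out: the acidosis crisis, the acute sepsis event.
3 steps out: the progressive acidosis event.
Not reachable from it: the systemic anemia event, the arrhythmia event, the nocturnal edema exacerbation, the chronic acidosis, the transient anemia crisis, the transient hemorrhage event, the acute inflammation exacerbation, the systemic hemorrhage event, the ischemia crisis, the acute tachycardia event.

the acidosis crisis, the acute sepsis event, the progressive acidosis event, the transient hypotension onset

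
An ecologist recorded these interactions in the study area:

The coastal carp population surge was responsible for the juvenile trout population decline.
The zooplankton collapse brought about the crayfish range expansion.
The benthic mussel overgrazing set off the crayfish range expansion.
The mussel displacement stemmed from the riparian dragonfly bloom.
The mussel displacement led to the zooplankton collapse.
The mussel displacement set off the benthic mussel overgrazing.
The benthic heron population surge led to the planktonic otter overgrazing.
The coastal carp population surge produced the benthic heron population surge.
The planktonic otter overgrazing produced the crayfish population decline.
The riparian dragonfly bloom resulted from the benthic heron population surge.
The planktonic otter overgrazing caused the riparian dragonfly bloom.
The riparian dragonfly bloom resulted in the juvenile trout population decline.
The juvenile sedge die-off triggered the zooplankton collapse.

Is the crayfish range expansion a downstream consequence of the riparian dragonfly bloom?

Yes

There is a causal chain: the riparian dragonfly bloom → the mussel displacement → the benthic mussel overgrazing → the crayfish range expansion.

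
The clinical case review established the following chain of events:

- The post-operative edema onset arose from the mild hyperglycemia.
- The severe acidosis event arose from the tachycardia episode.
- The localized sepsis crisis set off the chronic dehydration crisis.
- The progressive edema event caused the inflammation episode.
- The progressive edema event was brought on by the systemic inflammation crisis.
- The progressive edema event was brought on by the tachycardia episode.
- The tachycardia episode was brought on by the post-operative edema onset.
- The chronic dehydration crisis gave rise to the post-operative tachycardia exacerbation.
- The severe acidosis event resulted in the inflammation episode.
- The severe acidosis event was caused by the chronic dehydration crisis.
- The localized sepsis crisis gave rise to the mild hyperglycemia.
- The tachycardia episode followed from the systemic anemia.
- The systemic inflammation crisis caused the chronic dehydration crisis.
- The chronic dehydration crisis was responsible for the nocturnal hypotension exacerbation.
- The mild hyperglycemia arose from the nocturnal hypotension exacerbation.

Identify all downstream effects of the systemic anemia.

Direct effects: the tachycardia episode.
2 steps out: the severe acidosis event, the progressive edema event.
3 steps out: the inflammation episode.
Not reachable from it: the localized sepsis crisis, the systemic inflammation crisis, the chronic dehydration crisis, the nocturnal hypotension exacerbation, the post-operative tachycardia exacerbation, the mild hyperglycemia, the post-operative edema onset.

the inflammation episode, the progressive edema event, the severe acidosis event, the tachycardia episode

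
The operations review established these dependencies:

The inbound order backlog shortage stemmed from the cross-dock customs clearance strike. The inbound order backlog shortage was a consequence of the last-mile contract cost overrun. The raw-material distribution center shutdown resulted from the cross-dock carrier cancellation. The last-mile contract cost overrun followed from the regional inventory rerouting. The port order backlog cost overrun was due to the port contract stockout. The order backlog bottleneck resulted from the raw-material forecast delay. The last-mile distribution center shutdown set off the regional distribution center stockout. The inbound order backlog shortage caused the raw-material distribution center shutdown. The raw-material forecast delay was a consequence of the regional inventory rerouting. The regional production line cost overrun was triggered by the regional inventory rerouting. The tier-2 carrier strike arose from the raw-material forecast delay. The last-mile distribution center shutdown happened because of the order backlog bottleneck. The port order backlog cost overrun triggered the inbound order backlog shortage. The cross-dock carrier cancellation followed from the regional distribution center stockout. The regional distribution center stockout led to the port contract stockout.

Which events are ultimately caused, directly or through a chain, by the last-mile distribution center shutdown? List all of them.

Direct effects: the regional distribution center stockout.
2 steps out: the port contract stockout, the cross-dock carrier cancellation.
3 steps out: the port order backlog cost overrun, the raw-material distribution center shutdown.
4 steps out: the inbound order backlog shortage.
Not reachable from it: the regional inventory rerouting, the raw-material forecast delay, the tier-2 carrier strike, the regional production line cost overrun, the order backlog bottleneck, the cross-dock customs clearance strike, the last-mile contract cost overrun.

the cross-dock carrier cancellation, the inbound order backlog shortage, the port contract stockout, the port order backlog cost overrun, the raw-material distribution center shutdown, the regional distribution center stockout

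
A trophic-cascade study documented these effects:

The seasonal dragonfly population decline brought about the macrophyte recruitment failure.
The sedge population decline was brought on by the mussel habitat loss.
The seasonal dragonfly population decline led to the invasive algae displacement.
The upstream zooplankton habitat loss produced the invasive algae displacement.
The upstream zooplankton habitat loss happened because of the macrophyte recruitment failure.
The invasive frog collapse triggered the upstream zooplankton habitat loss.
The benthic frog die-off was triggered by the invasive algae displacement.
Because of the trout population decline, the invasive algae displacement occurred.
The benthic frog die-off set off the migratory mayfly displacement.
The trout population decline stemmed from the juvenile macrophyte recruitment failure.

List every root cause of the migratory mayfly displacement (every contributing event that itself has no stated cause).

Tracing upstream from the migratory mayfly displacement: the migratory mayfly displacement ← the benthic frog die-off ← the invasive algae displacement ← the upstream zooplankton habitat loss ← the invasive frog collapse.
A separate upstream branch: the migratory mayfly displacement ← the benthic frog die-off ← the invasive algae displacement ← the seasonal dragonfly population decline.
A separate upstream branch: the migratory mayfly displacement ← the benthic frog die-off ← the invasive algae displacement ← the trout population decline ← the juvenile macrophyte recruitment failure.
Each of those chain origins has no stated cause.

the invasive frog collapse, the juvenile macrophyte recruitment failure, the seasonal dragonfly population decline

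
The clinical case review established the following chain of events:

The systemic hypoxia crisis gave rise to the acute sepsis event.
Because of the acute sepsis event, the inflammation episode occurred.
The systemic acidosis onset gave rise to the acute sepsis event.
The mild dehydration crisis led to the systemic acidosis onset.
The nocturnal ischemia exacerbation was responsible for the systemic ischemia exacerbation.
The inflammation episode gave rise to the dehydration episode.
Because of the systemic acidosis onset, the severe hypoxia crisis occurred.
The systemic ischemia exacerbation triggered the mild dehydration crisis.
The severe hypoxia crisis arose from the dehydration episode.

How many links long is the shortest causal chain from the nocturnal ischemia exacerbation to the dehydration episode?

6

Shortest chain: the nocturnal ischemia exacerbation → the systemic ischemia exacerbation → the mild dehydration crisis → the systemic acidosis onset → the acute sepsis event → the inflammation episode → the dehydration episode.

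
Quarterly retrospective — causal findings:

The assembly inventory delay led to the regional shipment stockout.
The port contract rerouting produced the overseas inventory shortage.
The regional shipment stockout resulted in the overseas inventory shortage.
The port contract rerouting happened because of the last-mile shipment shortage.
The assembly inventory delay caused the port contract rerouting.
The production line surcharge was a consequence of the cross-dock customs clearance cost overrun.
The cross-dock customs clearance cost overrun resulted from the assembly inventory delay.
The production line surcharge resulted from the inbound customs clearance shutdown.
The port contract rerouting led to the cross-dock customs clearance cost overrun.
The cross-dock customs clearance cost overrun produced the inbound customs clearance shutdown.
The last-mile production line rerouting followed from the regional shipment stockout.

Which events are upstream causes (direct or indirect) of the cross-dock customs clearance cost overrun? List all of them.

the assembly inventory delay, the last-mile shipment shortage, the port contract rerouting

Immediate causes of the cross-dock customs clearance cost overrun: the assembly inventory delay, the port contract rerouting.
Further upstream: the last-mile shipment shortage.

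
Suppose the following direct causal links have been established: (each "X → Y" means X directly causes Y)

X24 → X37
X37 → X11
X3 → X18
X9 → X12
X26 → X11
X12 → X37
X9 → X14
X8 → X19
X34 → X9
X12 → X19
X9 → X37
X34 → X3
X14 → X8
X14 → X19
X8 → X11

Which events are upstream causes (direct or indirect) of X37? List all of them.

Immediate causes of X37: X9, X12, X24.
Further upstream: X34.

X12, X24, X34, X9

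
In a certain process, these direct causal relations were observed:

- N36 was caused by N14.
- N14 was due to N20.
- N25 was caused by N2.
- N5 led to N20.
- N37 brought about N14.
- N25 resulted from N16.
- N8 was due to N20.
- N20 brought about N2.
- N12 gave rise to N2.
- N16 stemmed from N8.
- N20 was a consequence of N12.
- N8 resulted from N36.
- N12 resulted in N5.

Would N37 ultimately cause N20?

No

N37 leads to N14, N36, N8, N16, N25; N20 is not among them.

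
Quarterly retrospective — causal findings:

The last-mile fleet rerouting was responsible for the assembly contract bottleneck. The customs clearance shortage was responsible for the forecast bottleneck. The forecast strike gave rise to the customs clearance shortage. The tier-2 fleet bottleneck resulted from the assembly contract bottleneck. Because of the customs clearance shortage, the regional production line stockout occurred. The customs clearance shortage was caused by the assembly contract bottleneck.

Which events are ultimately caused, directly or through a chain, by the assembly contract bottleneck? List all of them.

the customs clearance shortage, the forecast bottleneck, the regional production line stockout, the tier-2 fleet bottleneck

Direct effects: the customs clearance shortage, the tier-2 fleet bottleneck.
2 steps out: the regional production line stockout, the forecast bottleneck.
Not reachable from it: the last-mile fleet rerouting, the forecast strike.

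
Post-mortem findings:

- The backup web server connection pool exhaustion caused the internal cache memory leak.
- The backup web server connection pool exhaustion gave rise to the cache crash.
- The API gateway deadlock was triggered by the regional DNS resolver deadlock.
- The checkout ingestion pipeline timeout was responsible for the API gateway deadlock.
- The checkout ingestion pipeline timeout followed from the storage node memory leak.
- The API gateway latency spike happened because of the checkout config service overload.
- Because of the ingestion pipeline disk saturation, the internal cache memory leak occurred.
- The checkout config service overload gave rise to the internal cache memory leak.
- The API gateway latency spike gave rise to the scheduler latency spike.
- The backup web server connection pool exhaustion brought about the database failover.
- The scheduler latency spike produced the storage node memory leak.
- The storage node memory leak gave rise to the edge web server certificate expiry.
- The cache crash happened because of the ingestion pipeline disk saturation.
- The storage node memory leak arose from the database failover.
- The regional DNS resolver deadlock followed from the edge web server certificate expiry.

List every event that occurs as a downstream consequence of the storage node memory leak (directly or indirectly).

Direct effects: the edge web server certificate expiry, the checkout ingestion pipeline timeout.
2 steps out: the regional DNS resolver deadlock, the API gateway deadlock.
Not reachable from it: the backup web server connection pool exhaustion, the ingestion pipeline disk saturation, the checkout config service overload, the cache crash, the database failover, the API gateway latency spike, the scheduler latency spike, the internal cache memory leak.

the API gateway deadlock, the checkout ingestion pipeline timeout, the edge web server certificate expiry, the regional DNS resolver deadlock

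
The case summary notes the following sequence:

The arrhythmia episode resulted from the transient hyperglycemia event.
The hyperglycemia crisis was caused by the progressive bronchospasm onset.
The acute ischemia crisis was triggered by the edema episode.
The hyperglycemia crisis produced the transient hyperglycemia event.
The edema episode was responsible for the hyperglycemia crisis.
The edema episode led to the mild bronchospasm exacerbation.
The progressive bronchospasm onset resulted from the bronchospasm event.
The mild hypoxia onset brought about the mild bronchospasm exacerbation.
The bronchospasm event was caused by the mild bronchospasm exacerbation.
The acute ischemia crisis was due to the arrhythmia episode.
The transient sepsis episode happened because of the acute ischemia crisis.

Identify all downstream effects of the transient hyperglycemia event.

Direct effects: the arrhythmia episode.
2 steps out: the acute ischemia crisis.
3 steps out: the transient sepsis episode.
Not reachable from it: the mild hypoxia onset, the edema episode, the mild bronchospasm exacerbation, the bronchospasm event, the progressive bronchospasm onset, the hyperglycemia crisis.

the acute ischemia crisis, the arrhythmia episode, the transient sepsis episode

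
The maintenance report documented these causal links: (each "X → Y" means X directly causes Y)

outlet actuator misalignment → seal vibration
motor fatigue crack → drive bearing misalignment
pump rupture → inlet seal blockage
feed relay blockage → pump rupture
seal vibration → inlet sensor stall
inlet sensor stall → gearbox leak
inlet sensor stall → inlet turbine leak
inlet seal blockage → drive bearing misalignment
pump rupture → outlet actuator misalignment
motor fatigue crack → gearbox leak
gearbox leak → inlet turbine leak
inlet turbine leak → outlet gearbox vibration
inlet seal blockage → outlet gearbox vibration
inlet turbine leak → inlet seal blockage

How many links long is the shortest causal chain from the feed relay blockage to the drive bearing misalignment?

Shortest chain: the feed relay blockage → the pump rupture → the inlet seal blockage → the drive bearing misalignment.

3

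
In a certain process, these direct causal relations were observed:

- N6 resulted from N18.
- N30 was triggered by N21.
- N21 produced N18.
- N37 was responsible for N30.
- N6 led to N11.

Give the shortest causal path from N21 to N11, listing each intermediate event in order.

N21 → N18 → N6 → N11

N21 → N18
N18 → N6
N6 → N11
Length: 3 steps.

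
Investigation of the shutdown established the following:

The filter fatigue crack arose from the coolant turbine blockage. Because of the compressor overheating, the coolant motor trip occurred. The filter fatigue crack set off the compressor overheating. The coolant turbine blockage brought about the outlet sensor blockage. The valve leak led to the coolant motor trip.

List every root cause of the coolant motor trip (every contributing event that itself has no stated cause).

the coolant turbine blockage, the valve leak

Tracing upstream from the coolant motor trip: the coolant motor trip ← the valve leak.
A separate upstream branch: the coolant motor trip ← the compressor overheating ← the filter fatigue crack ← the coolant turbine blockage.
Each of those chain origins has no stated cause.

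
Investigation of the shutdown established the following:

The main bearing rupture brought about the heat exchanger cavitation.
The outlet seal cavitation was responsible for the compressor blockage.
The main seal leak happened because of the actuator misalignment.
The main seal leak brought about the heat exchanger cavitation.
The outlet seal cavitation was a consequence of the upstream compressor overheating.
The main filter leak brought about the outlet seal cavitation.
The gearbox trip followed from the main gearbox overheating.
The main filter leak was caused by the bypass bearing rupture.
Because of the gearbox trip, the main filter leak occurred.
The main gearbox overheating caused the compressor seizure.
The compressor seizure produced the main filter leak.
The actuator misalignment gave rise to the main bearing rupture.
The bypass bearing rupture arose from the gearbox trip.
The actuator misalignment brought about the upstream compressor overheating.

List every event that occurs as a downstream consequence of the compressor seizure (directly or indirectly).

the compressor blockage, the main filter leak, the outlet seal cavitation

Direct effects: the main filter leak.
2 steps out: the outlet seal cavitation.
3 steps out: the compressor blockage.
Not reachable from it: the actuator misalignment, the upstream compressor overheating, the main gearbox overheating, the main seal leak, the gearbox trip, the bypass bearing rupture, the main bearing rupture, the heat exchanger cavitation.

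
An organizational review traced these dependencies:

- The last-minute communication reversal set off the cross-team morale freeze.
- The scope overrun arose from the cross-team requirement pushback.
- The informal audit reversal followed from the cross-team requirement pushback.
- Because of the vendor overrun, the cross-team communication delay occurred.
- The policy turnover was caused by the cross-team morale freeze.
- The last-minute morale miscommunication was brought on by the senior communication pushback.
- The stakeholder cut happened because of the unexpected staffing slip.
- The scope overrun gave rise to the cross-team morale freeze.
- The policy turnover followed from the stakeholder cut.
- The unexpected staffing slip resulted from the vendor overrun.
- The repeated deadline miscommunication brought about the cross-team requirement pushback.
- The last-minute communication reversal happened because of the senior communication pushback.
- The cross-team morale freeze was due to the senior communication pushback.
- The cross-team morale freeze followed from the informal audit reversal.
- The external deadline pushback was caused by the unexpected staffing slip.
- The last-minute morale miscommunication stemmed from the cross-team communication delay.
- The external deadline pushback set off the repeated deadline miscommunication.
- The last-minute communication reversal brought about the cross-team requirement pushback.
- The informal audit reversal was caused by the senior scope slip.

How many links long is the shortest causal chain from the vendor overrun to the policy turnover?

3

Shortest chain: the vendor overrun → the unexpected staffing slip → the stakeholder cut → the policy turnover.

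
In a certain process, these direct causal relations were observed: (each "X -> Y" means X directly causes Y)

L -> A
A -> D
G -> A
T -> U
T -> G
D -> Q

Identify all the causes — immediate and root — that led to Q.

A, D, G, L, T

Immediate cause of Q: D.
Further upstream: T, G, A, L.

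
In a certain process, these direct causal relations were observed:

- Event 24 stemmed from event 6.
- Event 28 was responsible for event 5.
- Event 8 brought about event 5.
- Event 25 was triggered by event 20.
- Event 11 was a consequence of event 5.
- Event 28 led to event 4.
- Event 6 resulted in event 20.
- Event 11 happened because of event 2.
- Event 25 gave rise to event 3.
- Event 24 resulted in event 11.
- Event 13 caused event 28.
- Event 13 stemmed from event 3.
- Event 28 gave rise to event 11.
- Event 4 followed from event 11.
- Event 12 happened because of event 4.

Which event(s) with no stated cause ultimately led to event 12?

Tracing upstream from event 12: event 12 ← event 4 ← event 11 ← event 24 ← event 6.
A separate upstream branch: event 12 ← event 4 ← event 11 ← event 2.
A separate upstream branch: event 12 ← event 4 ← event 11 ← event 5 ← event 8.
Each of those chain origins has no stated cause.

event 2, event 6, event 8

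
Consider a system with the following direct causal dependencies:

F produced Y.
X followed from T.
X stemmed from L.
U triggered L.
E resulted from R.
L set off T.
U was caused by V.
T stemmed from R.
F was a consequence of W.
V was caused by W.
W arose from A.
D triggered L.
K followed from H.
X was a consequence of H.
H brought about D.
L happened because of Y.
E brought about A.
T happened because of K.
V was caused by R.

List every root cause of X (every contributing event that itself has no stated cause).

Tracing upstream from X: X ← T ← R.
A separate upstream branch: X ← H.
Each of those chain origins has no stated cause.

H, R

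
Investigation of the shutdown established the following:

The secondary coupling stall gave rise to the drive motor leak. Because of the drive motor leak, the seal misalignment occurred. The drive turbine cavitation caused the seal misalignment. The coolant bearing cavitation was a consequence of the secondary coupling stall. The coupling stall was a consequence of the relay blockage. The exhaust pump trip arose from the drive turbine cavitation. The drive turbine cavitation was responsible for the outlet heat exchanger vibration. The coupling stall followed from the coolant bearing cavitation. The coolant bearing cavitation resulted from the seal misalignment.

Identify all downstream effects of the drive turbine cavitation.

Direct effects: the exhaust pump trip, the seal misalignment, the outlet heat exchanger vibration.
2 steps out: the coolant bearing cavitation.
3 steps out: the coupling stall.
Not reachable from it: the secondary coupling stall, the drive motor leak, the relay blockage.

the coolant bearing cavitation, the coupling stall, the exhaust pump trip, the outlet heat exchanger vibration, the seal misalignment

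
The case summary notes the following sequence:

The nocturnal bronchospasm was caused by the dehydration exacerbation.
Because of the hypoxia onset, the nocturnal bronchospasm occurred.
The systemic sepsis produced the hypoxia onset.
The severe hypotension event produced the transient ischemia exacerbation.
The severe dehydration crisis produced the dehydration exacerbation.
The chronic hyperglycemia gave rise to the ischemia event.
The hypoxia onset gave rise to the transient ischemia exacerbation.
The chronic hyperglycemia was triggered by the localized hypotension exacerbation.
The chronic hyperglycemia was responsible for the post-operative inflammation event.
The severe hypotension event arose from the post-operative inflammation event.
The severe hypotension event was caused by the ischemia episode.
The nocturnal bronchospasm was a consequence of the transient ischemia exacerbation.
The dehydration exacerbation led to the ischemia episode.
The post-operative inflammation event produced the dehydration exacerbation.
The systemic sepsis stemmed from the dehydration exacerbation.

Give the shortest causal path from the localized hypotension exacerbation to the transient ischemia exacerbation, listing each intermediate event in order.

the localized hypotension exacerbation → the chronic hyperglycemia → the post-operative inflammation event → the severe hypotension event → the transient ischemia exacerbation

the localized hypotension exacerbation → the chronic hyperglycemia
the chronic hyperglycemia → the post-operative inflammation event
the post-operative inflammation event → the severe hypotension event
the severe hypotension event → the transient ischemia exacerbation
Length: 4 steps.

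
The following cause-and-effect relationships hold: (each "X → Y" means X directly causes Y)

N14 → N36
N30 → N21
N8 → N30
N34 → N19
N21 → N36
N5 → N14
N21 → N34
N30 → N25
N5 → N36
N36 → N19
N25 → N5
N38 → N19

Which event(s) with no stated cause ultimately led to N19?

Tracing upstream from N19: N19 ← N38.
A separate upstream branch: N19 ← N36 ← N21 ← N30 ← N8.
Each of those chain origins has no stated cause.

N38, N8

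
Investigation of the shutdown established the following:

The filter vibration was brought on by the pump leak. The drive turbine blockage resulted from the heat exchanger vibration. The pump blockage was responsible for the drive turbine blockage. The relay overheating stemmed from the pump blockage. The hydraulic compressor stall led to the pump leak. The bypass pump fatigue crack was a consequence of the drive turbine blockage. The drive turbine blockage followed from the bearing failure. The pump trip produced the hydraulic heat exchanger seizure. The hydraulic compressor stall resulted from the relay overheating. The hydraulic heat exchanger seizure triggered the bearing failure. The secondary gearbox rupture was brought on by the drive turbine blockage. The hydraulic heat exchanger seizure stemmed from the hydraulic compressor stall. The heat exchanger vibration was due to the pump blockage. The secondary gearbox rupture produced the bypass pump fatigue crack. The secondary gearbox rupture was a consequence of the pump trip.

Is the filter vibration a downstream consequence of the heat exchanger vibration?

No

The heat exchanger vibration leads to the drive turbine blockage, the secondary gearbox rupture, the bypass pump fatigue crack; the filter vibration is not among them.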